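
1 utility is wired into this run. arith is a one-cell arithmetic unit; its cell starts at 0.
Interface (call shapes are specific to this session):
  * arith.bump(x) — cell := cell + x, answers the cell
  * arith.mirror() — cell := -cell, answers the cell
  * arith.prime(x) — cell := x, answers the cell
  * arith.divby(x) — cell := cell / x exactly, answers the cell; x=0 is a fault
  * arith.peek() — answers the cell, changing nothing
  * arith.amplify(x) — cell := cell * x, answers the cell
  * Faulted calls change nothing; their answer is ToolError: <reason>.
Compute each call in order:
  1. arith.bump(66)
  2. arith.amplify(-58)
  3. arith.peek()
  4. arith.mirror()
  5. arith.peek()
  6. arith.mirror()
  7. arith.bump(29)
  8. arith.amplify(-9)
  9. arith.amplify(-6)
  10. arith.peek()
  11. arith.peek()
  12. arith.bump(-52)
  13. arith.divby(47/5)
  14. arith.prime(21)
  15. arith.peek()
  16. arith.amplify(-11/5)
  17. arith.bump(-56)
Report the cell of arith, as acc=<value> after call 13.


Answer: acc=-1025990/47

Derivation:
I call bump passing x=66, and get 66.
Calling amplify passing x=-58, and observe -3828.
I run peek, yielding -3828.
I run mirror(), and get 3828.
I call peek: 3828.
I call mirror(): -3828.
Using bump passing x=29, which returns -3799.
I try amplify passing x=-9, giving 34191.
Invoking amplify passing x=-6, giving -205146.
Invoking peek(), giving -205146.
I use peek(), and observe -205146.
I use bump passing x=-52, → -205198.
Now I run divby passing x=47/5, which returns -1025990/47.
Next I call prime passing x=21, and observe 21.
Next I call peek(), — result: 21.
Invoking amplify passing x=-11/5, giving -231/5.
I use bump passing x=-56, giving -511/5.


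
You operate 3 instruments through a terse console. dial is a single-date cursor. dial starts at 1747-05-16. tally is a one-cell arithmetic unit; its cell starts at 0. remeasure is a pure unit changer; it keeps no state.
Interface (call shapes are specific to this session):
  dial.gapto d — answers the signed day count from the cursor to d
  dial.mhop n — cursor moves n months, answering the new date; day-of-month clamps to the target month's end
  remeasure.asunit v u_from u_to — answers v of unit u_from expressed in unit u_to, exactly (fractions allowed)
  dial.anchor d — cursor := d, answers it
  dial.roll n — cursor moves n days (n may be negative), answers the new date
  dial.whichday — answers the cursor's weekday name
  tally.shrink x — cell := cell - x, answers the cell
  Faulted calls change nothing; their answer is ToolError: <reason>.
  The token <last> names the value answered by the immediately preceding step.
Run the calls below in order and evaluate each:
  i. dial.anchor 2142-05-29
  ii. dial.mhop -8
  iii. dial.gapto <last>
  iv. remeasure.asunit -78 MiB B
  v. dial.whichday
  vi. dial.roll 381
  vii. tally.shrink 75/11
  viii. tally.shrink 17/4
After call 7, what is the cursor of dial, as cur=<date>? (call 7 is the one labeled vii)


Answer: cur=2142-10-15

Derivation:
I run dial.anchor using d→2142-05-29, giving 2142-05-29.
I invoke dial.mhop using n→-8: 2141-09-29.
Using dial.gapto using d→<last>, and see 0.
I run remeasure.asunit using v→-78, u_from→MiB, u_to→B: -81788928.
I invoke dial.whichday, and see Friday.
Using dial.roll using n→381, giving 2142-10-15.
Now I run tally.shrink using x→75/11: -75/11.
Then tally.shrink using x→17/4, and get -487/44.


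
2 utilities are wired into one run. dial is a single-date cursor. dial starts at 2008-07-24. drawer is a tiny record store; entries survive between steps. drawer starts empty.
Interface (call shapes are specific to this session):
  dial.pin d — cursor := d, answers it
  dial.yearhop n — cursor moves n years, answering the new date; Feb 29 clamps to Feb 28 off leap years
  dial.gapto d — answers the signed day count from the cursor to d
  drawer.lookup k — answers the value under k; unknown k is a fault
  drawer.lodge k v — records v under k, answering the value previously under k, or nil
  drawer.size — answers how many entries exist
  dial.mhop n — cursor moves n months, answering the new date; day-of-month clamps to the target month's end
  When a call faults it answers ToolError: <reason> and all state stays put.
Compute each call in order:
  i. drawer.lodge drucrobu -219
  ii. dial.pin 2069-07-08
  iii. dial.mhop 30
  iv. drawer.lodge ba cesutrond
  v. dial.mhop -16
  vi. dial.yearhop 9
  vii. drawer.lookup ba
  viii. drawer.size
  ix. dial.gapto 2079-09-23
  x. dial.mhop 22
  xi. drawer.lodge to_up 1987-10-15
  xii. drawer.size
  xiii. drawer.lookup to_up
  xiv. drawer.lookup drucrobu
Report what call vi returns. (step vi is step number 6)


Now I run drawer.lodge using k='drucrobu', v='-219', — result: nil.
Invoking dial.pin using d='2069-07-08', which returns 2069-07-08.
I call dial.mhop using n='30', and get 2072-01-08.
Calling drawer.lodge using k='ba', v='cesutrond', — result: nil.
I try dial.mhop using n='-16', and get 2070-09-08.
Now I run dial.yearhop using n='9', and see 2079-09-08.
Then drawer.lookup using k='ba', → cesutrond.
Using drawer.size, — result: 2.
I invoke dial.gapto using d='2079-09-23', and observe 15.
Then dial.mhop using n='22', — result: 2081-07-08.
Invoking drawer.lodge using k='to_up', v='1987-10-15', and get nil.
Next I call drawer.size, and see 3.
Now I run drawer.lookup using k='to_up', — result: 1987-10-15.
Next I call drawer.lookup using k='drucrobu', → -219.

Answer: 2079-09-08


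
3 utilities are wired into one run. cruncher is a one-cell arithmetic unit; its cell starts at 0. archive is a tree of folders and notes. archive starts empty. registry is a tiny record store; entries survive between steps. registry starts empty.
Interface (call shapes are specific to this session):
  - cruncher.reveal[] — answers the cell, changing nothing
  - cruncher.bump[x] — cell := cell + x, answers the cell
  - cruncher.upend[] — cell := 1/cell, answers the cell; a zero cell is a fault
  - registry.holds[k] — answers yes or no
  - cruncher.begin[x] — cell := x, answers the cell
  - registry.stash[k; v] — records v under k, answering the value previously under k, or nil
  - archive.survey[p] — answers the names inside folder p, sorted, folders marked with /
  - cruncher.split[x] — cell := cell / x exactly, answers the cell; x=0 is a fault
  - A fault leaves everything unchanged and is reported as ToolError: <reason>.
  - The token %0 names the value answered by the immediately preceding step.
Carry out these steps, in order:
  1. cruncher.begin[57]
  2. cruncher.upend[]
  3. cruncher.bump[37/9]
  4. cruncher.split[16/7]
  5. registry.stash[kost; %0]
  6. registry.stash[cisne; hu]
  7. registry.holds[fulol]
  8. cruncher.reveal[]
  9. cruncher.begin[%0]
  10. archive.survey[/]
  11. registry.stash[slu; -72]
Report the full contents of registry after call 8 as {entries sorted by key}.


>>> cruncher.begin x=57
:: 57
>>> cruncher.upend
:: 1/57
>>> cruncher.bump x=37/9
:: 706/171
>>> cruncher.split x=16/7
:: 2471/1368
>>> registry.stash k=kost v=%0
:: nil
>>> registry.stash k=cisne v=hu
:: nil
>>> registry.holds k=fulol
:: no
>>> cruncher.reveal
:: 2471/1368
>>> cruncher.begin x=%0
:: 2471/1368
>>> archive.survey p=/
:: []
>>> registry.stash k=slu v=-72
:: nil

Answer: {cisne=hu, kost=2471/1368}


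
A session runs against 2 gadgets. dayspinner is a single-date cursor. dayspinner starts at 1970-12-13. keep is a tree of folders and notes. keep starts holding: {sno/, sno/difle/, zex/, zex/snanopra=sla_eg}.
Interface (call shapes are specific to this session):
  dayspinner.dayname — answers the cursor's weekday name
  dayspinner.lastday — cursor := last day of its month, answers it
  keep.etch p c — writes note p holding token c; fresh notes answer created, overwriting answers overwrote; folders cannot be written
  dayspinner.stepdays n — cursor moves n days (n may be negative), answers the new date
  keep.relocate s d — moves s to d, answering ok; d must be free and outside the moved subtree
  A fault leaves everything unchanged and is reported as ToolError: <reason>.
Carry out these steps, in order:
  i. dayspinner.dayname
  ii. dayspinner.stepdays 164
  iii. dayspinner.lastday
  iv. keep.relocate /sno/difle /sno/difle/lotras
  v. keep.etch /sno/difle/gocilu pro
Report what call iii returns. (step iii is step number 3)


Answer: 1971-05-31

Derivation:
Step: dayspinner.dayname[]
Result: Sunday
Step: dayspinner.stepdays[n=164]
Result: 1971-05-26
Step: dayspinner.lastday[]
Result: 1971-05-31
Step: keep.relocate[s=/sno/difle; d=/sno/difle/lotras]
Result: ToolError: into itself
Step: keep.etch[p=/sno/difle/gocilu; c=pro]
Result: created


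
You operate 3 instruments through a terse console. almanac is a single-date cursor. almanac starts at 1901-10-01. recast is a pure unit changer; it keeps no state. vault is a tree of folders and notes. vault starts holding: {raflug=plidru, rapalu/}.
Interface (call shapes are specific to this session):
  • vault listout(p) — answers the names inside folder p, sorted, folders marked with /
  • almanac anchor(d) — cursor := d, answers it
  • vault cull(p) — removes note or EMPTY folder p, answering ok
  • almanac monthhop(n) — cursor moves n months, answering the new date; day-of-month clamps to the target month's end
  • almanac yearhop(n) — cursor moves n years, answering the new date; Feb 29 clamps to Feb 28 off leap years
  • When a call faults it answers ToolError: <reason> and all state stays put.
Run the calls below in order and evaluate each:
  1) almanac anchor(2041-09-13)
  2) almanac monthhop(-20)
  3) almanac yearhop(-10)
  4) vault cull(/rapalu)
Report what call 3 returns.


% almanac anchor(d='2041-09-13') => 2041-09-13
% almanac monthhop(n='-20') => 2040-01-13
% almanac yearhop(n='-10') => 2030-01-13
% vault cull(p='/rapalu') => ok

Answer: 2030-01-13


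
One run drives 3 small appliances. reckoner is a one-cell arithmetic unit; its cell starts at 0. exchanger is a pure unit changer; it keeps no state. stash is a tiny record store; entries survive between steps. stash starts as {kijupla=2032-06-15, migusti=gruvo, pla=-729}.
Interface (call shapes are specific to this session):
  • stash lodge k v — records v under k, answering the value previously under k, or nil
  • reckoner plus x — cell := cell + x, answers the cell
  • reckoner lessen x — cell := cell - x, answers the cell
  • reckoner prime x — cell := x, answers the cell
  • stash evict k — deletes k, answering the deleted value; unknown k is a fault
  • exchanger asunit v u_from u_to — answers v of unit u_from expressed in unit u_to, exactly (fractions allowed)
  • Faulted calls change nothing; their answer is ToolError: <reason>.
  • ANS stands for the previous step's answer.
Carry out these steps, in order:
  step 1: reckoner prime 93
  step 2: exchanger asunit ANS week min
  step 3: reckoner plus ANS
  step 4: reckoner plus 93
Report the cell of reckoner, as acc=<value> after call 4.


Answer: acc=937626

Derivation:
Step: reckoner prime[x: 93]
Result: 93
Step: exchanger asunit[v: ANS; u_from: week; u_to: min]
Result: 937440
Step: reckoner plus[x: ANS]
Result: 937533
Step: reckoner plus[x: 93]
Result: 937626


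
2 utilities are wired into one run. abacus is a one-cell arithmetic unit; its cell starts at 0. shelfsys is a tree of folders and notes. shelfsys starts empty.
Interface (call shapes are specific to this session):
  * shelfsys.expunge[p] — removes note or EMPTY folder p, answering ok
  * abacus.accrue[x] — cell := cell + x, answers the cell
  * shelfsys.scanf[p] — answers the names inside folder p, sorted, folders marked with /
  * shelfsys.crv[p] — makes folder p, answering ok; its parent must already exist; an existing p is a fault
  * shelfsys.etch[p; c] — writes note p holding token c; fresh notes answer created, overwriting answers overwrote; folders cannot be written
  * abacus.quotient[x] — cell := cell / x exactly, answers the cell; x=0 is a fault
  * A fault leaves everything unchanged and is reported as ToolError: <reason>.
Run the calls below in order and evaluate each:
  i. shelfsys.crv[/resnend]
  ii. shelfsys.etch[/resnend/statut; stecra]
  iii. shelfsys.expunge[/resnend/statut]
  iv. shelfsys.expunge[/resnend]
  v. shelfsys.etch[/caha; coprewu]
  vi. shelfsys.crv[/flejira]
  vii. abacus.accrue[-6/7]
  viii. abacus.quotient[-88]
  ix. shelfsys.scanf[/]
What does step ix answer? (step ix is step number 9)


Answer: [caha, flejira/]

Derivation:
! 1. shelfsys.crv(p: /resnend) => ok
! 2. shelfsys.etch(p: /resnend/statut, c: stecra) => created
! 3. shelfsys.expunge(p: /resnend/statut) => ok
! 4. shelfsys.expunge(p: /resnend) => ok
! 5. shelfsys.etch(p: /caha, c: coprewu) => created
! 6. shelfsys.crv(p: /flejira) => ok
! 7. abacus.accrue(x: -6/7) => -6/7
! 8. abacus.quotient(x: -88) => 3/308
! 9. shelfsys.scanf(p: /) => [caha, flejira/]


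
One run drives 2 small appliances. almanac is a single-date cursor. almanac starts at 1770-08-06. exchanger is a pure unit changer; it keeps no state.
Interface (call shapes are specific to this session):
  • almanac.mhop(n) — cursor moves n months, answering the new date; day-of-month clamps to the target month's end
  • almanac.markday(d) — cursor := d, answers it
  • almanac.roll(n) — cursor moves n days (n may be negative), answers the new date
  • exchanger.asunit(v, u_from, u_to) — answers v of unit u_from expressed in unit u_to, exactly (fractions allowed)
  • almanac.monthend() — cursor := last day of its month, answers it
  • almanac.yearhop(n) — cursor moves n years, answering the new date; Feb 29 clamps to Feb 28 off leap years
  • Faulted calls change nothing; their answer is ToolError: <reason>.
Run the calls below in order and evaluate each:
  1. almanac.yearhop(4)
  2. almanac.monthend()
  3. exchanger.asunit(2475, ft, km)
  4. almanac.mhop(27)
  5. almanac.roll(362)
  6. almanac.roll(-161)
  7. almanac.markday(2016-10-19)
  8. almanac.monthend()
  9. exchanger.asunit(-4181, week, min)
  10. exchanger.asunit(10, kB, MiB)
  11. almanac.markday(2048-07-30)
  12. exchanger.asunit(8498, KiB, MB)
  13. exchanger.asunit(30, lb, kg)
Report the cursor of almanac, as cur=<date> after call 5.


# 1. almanac.yearhop(n=4) == 1774-08-06
# 2. almanac.monthend() == 1774-08-31
# 3. exchanger.asunit(v=2475, u_from=ft, u_to=km) == 37719/50000
# 4. almanac.mhop(n=27) == 1776-11-30
# 5. almanac.roll(n=362) == 1777-11-27
# 6. almanac.roll(n=-161) == 1777-06-19
# 7. almanac.markday(d=2016-10-19) == 2016-10-19
# 8. almanac.monthend() == 2016-10-31
# 9. exchanger.asunit(v=-4181, u_from=week, u_to=min) == -42144480
# 10. exchanger.asunit(v=10, u_from=kB, u_to=MiB) == 625/65536
# 11. almanac.markday(d=2048-07-30) == 2048-07-30
# 12. exchanger.asunit(v=8498, u_from=KiB, u_to=MB) == 135968/15625
# 13. exchanger.asunit(v=30, u_from=lb, u_to=kg) == 136077711/10000000

Answer: cur=1777-11-27


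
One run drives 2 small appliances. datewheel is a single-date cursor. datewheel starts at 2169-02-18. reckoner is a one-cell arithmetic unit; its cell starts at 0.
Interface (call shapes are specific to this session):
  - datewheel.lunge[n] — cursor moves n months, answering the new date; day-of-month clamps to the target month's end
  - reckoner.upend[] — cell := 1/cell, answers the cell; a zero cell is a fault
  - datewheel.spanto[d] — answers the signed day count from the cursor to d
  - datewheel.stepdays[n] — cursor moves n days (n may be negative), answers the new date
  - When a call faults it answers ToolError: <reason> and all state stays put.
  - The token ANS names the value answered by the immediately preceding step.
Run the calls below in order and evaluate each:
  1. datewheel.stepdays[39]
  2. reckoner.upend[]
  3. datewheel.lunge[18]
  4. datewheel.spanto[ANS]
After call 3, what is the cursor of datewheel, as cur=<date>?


→ datewheel.stepdays(39)
← 2169-03-29
→ reckoner.upend()
← ToolError: reciprocal of zero
→ datewheel.lunge(18)
← 2170-09-29
→ datewheel.spanto(ANS)
← 0

Answer: cur=2170-09-29


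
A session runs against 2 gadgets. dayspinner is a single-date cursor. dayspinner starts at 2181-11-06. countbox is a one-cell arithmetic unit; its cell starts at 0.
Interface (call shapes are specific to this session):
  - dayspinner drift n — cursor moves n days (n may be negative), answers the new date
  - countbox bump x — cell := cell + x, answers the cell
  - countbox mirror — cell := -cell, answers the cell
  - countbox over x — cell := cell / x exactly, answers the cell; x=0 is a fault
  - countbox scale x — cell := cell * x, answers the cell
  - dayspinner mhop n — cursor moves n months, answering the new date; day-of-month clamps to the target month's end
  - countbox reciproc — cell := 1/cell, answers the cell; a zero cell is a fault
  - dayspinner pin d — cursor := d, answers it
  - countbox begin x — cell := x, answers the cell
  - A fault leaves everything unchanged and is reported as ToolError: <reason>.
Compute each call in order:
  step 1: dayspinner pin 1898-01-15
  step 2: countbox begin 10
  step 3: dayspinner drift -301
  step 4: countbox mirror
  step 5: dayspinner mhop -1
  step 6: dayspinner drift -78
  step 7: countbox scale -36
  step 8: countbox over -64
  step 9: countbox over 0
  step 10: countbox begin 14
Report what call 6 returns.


Answer: 1896-12-04

Derivation:
Do: dayspinner pin[d=1898-01-15]
See: 1898-01-15
Do: countbox begin[x=10]
See: 10
Do: dayspinner drift[n=-301]
See: 1897-03-20
Do: countbox mirror[]
See: -10
Do: dayspinner mhop[n=-1]
See: 1897-02-20
Do: dayspinner drift[n=-78]
See: 1896-12-04
Do: countbox scale[x=-36]
See: 360
Do: countbox over[x=-64]
See: -45/8
Do: countbox over[x=0]
See: ToolError: division by zero
Do: countbox begin[x=14]
See: 14


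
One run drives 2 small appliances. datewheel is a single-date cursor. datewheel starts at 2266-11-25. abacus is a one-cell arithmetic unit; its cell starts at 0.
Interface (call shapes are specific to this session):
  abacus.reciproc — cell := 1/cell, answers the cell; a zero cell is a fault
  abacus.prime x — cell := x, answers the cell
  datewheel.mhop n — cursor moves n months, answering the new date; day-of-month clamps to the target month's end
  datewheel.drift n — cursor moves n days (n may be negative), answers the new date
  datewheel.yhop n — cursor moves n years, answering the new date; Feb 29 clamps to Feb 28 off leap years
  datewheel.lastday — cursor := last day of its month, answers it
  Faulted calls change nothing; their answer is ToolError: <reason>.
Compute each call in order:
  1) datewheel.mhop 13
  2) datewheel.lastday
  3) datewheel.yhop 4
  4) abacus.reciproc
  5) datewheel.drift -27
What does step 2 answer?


// 1. datewheel.mhop(n→13) ~> 2267-12-25
// 2. datewheel.lastday() ~> 2267-12-31
// 3. datewheel.yhop(n→4) ~> 2271-12-31
// 4. abacus.reciproc() ~> ToolError: reciprocal of zero
// 5. datewheel.drift(n→-27) ~> 2271-12-04

Answer: 2267-12-31


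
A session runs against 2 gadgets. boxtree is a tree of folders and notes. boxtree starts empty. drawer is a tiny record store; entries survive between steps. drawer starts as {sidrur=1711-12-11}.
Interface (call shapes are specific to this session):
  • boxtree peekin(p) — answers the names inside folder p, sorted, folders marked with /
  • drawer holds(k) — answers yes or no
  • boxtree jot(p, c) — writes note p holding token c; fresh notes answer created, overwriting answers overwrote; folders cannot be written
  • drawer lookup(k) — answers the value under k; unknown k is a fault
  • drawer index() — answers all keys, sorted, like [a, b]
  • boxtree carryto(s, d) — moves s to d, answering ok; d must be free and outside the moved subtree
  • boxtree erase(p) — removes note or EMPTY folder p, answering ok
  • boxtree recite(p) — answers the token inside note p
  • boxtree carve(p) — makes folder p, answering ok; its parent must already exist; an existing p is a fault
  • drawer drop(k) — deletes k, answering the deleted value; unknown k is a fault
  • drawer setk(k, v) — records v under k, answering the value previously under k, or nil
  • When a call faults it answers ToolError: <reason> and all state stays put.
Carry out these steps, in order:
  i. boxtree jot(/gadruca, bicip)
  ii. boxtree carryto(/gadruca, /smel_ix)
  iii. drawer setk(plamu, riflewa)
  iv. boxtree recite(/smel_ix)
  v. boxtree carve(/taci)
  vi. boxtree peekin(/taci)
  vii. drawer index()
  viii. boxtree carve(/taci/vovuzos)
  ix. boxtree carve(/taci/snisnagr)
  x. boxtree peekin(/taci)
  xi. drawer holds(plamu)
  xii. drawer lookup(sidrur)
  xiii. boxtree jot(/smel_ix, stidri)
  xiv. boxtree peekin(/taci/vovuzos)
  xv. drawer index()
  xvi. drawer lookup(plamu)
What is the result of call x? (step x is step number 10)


Answer: [snisnagr/, vovuzos/]

Derivation:
Then boxtree jot using p=/gadruca, c=bicip: created.
I run boxtree carryto using s=/gadruca, d=/smel_ix, giving ok.
Using drawer setk using k=plamu, v=riflewa, which returns nil.
Invoking boxtree recite using p=/smel_ix, and observe bicip.
I use boxtree carve using p=/taci, giving ok.
Invoking boxtree peekin using p=/taci, yielding [].
Then drawer index(), giving [plamu, sidrur].
I use boxtree carve using p=/taci/vovuzos, — result: ok.
I call boxtree carve using p=/taci/snisnagr, and see ok.
Using boxtree peekin using p=/taci: [snisnagr/, vovuzos/].
Then drawer holds using k=plamu, — result: yes.
I try drawer lookup using k=sidrur, → 1711-12-11.
Invoking boxtree jot using p=/smel_ix, c=stidri, → overwrote.
I use boxtree peekin using p=/taci/vovuzos, giving [].
Next I call drawer index, → [plamu, sidrur].
I run drawer lookup using k=plamu, and see riflewa.


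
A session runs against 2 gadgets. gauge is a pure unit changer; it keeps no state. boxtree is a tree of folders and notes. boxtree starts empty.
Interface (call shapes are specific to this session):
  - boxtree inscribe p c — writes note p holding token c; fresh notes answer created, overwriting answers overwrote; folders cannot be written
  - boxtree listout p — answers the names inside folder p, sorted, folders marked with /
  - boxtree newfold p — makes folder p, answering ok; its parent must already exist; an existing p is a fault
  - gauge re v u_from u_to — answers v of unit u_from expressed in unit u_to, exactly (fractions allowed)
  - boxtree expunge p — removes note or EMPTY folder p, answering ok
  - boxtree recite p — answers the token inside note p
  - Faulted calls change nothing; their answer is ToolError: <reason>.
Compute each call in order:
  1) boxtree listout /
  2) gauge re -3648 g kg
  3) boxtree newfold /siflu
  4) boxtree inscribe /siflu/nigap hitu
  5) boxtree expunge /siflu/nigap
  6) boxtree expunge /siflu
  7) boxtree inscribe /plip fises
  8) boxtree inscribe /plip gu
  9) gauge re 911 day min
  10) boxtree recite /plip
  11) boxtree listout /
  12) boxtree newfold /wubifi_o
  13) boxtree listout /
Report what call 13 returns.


Answer: [plip, wubifi_o/]

Derivation:
Then boxtree listout passing p→/, yielding [].
I invoke gauge re passing v→-3648, u_from→g, u_to→kg, and see -456/125.
Calling boxtree newfold passing p→/siflu, — result: ok.
Now I run boxtree inscribe passing p→/siflu/nigap, c→hitu, — result: created.
I invoke boxtree expunge passing p→/siflu/nigap: ok.
Using boxtree expunge passing p→/siflu, giving ok.
Then boxtree inscribe passing p→/plip, c→fises, giving created.
I use boxtree inscribe passing p→/plip, c→gu, yielding overwrote.
I try gauge re passing v→911, u_from→day, u_to→min, and observe 1311840.
Next I call boxtree recite passing p→/plip, yielding gu.
I call boxtree listout passing p→/, and get [plip].
Calling boxtree newfold passing p→/wubifi_o, → ok.
Next I call boxtree listout passing p→/, which returns [plip, wubifi_o/].


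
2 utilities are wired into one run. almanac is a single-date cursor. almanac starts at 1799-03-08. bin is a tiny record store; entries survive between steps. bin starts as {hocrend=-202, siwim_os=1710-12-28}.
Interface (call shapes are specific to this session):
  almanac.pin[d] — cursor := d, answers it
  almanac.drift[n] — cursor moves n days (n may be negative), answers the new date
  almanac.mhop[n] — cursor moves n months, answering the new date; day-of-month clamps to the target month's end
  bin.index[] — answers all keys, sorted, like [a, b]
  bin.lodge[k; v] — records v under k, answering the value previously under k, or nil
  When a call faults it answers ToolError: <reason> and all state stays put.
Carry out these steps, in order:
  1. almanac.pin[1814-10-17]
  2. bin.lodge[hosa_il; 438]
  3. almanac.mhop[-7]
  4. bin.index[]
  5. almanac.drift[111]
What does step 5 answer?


Answer: 1814-07-06

Derivation:
% almanac.pin 1814-10-17
[out] 1814-10-17
% bin.lodge hosa_il 438
[out] nil
% almanac.mhop -7
[out] 1814-03-17
% bin.index
[out] [hocrend, hosa_il, siwim_os]
% almanac.drift 111
[out] 1814-07-06


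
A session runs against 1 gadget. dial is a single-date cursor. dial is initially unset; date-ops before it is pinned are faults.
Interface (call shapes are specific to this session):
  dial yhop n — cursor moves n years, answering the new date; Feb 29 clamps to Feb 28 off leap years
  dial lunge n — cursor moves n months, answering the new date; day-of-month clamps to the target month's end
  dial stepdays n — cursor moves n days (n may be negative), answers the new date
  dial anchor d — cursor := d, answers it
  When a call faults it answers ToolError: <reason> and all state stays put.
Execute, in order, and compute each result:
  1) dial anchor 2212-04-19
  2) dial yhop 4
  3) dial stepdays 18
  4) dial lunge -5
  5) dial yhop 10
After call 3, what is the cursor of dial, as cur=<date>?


Answer: cur=2216-05-07

Derivation:
# dial anchor(d: 2212-04-19) => 2212-04-19
# dial yhop(n: 4) => 2216-04-19
# dial stepdays(n: 18) => 2216-05-07
# dial lunge(n: -5) => 2215-12-07
# dial yhop(n: 10) => 2225-12-07


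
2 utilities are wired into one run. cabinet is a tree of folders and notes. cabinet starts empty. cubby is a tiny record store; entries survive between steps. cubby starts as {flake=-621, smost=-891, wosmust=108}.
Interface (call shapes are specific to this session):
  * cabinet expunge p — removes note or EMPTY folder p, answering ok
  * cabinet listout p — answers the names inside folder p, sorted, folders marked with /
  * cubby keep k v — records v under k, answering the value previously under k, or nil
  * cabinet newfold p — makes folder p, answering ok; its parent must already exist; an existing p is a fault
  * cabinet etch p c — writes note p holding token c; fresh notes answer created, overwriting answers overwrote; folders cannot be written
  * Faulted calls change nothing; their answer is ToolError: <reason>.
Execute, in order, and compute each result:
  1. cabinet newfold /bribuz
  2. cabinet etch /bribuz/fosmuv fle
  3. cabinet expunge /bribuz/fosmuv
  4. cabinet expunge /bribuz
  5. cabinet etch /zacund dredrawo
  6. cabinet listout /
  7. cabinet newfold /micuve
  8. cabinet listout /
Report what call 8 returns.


→ cabinet newfold(p='/bribuz')
← ok
→ cabinet etch(p='/bribuz/fosmuv', c='fle')
← created
→ cabinet expunge(p='/bribuz/fosmuv')
← ok
→ cabinet expunge(p='/bribuz')
← ok
→ cabinet etch(p='/zacund', c='dredrawo')
← created
→ cabinet listout(p='/')
← [zacund]
→ cabinet newfold(p='/micuve')
← ok
→ cabinet listout(p='/')
← [micuve/, zacund]

Answer: [micuve/, zacund]


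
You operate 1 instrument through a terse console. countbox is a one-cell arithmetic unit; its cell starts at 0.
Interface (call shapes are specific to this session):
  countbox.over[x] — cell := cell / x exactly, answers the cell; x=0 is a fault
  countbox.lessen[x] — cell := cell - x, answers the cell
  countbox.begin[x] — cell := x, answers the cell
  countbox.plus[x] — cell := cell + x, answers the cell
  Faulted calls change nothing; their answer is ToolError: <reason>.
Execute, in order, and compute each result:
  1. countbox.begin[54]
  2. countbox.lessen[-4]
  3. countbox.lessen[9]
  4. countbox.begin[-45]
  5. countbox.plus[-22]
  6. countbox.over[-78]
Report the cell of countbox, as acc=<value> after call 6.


% countbox.begin 54
[out] 54
% countbox.lessen -4
[out] 58
% countbox.lessen 9
[out] 49
% countbox.begin -45
[out] -45
% countbox.plus -22
[out] -67
% countbox.over -78
[out] 67/78

Answer: acc=67/78


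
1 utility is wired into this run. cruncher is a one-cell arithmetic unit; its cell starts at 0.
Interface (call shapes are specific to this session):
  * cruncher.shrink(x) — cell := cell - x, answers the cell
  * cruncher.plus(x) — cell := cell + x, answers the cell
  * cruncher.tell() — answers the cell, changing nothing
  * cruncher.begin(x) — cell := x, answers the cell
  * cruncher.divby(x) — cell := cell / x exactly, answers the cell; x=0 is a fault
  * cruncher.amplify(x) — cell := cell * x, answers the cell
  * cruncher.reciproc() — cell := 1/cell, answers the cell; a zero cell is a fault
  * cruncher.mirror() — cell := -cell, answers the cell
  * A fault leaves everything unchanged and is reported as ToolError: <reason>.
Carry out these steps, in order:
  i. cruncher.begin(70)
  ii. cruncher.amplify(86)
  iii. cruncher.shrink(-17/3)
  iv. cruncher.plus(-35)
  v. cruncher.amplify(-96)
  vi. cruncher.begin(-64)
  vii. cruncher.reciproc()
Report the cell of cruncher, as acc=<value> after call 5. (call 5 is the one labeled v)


>>> begin x: 70
= 70
>>> amplify x: 86
= 6020
>>> shrink x: -17/3
= 18077/3
>>> plus x: -35
= 17972/3
>>> amplify x: -96
= -575104
>>> begin x: -64
= -64
>>> reciproc
= -1/64

Answer: acc=-575104


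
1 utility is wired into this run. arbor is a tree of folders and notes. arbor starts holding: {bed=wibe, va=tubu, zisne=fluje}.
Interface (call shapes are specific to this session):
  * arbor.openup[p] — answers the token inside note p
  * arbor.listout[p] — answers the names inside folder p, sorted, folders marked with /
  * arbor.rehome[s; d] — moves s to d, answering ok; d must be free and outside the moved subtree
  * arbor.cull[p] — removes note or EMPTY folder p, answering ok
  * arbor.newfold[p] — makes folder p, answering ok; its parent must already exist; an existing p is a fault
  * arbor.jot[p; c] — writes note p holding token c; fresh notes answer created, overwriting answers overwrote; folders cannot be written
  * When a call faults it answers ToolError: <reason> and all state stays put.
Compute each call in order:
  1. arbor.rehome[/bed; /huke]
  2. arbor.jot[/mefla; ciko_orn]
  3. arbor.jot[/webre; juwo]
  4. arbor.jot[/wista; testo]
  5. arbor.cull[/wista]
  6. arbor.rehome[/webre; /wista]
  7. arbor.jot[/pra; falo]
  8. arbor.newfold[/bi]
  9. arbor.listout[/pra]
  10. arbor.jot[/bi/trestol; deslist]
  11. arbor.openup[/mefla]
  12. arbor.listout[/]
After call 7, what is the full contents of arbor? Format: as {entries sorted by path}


Answer: {huke=wibe, mefla=ciko_orn, pra=falo, va=tubu, wista=juwo, zisne=fluje}

Derivation:
;; arbor.rehome(s=/bed, d=/huke) -> ok
;; arbor.jot(p=/mefla, c=ciko_orn) -> created
;; arbor.jot(p=/webre, c=juwo) -> created
;; arbor.jot(p=/wista, c=testo) -> created
;; arbor.cull(p=/wista) -> ok
;; arbor.rehome(s=/webre, d=/wista) -> ok
;; arbor.jot(p=/pra, c=falo) -> created
;; arbor.newfold(p=/bi) -> ok
;; arbor.listout(p=/pra) -> ToolError: not a directory
;; arbor.jot(p=/bi/trestol, c=deslist) -> created
;; arbor.openup(p=/mefla) -> ciko_orn
;; arbor.listout(p=/) -> [bi/, huke, mefla, pra, va, wista, zisne]


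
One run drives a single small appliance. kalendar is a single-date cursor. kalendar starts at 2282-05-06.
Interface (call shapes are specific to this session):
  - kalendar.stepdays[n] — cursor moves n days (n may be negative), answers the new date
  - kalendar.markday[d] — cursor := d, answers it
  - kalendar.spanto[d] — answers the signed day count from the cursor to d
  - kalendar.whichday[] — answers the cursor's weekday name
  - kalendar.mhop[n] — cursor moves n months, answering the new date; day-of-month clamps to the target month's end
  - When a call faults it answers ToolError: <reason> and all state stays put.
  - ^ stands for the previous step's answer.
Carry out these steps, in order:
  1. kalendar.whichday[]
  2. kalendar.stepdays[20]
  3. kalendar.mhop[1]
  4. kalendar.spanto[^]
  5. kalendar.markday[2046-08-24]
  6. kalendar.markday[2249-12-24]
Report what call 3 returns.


~$ kalendar.whichday
:: Saturday
~$ kalendar.stepdays 20
:: 2282-05-26
~$ kalendar.mhop 1
:: 2282-06-26
~$ kalendar.spanto ^
:: 0
~$ kalendar.markday 2046-08-24
:: 2046-08-24
~$ kalendar.markday 2249-12-24
:: 2249-12-24

Answer: 2282-06-26


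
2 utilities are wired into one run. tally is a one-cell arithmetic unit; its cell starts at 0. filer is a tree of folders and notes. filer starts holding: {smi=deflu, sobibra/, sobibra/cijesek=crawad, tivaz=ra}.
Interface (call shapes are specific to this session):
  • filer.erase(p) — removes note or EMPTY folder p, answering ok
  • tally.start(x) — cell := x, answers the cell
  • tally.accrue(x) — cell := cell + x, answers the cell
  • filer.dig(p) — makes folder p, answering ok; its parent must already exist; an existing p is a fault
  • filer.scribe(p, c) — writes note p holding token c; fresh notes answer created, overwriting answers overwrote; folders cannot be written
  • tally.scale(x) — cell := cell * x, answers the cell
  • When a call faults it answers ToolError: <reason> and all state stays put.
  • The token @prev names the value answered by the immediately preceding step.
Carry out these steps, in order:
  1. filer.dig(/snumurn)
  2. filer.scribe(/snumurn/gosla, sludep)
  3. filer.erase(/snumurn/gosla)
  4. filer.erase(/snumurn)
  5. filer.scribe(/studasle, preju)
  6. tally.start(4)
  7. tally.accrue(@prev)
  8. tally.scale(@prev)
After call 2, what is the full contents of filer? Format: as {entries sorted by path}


% dig p→/snumurn
= ok
% scribe p→/snumurn/gosla c→sludep
= created
% erase p→/snumurn/gosla
= ok
% erase p→/snumurn
= ok
% scribe p→/studasle c→preju
= created
% start x→4
= 4
% accrue x→@prev
= 8
% scale x→@prev
= 64

Answer: {smi=deflu, snumurn/, snumurn/gosla=sludep, sobibra/, sobibra/cijesek=crawad, tivaz=ra}


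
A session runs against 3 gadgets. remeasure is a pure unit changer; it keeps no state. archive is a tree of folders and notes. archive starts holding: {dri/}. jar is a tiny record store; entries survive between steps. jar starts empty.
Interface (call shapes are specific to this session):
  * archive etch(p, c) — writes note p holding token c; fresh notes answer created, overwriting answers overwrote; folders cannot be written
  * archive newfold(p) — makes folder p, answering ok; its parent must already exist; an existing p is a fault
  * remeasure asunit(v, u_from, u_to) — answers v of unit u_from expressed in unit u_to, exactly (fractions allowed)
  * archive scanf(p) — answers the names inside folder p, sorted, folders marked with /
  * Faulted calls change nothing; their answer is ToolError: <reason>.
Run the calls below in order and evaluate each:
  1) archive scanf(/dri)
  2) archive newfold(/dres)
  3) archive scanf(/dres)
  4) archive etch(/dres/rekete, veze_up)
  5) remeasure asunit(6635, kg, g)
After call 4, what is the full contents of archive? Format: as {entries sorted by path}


Answer: {dres/, dres/rekete=veze_up, dri/}

Derivation:
>> archive scanf(p: /dri)
<< []
>> archive newfold(p: /dres)
<< ok
>> archive scanf(p: /dres)
<< []
>> archive etch(p: /dres/rekete, c: veze_up)
<< created
>> remeasure asunit(v: 6635, u_from: kg, u_to: g)
<< 6635000


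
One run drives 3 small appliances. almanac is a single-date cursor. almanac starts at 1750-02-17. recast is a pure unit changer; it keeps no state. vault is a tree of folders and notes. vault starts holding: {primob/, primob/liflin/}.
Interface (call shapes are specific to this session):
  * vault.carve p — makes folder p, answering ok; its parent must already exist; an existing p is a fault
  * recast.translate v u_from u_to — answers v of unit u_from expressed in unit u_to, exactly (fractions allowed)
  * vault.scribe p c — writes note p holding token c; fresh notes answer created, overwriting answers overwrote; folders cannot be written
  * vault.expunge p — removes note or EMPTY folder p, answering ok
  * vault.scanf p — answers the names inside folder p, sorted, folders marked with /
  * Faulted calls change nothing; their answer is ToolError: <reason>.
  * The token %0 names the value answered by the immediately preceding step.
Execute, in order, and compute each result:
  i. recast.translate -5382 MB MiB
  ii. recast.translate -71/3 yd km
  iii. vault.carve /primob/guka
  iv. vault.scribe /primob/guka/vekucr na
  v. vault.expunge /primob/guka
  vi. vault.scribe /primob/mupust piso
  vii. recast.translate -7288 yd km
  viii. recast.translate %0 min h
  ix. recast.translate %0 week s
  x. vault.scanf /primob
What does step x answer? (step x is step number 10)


Answer: [guka/, liflin/, mupust]

Derivation:
[in] translate v→-5382 u_from→MB u_to→MiB
[out] -42046875/8192
[in] translate v→-71/3 u_from→yd u_to→km
[out] -27051/1250000
[in] carve p→/primob/guka
[out] ok
[in] scribe p→/primob/guka/vekucr c→na
[out] created
[in] expunge p→/primob/guka
[out] ToolError: not empty
[in] scribe p→/primob/mupust c→piso
[out] created
[in] translate v→-7288 u_from→yd u_to→km
[out] -1041273/156250
[in] translate v→%0 u_from→min u_to→h
[out] -347091/3125000
[in] translate v→%0 u_from→week u_to→s
[out] -1049603184/15625
[in] scanf p→/primob
[out] [guka/, liflin/, mupust]


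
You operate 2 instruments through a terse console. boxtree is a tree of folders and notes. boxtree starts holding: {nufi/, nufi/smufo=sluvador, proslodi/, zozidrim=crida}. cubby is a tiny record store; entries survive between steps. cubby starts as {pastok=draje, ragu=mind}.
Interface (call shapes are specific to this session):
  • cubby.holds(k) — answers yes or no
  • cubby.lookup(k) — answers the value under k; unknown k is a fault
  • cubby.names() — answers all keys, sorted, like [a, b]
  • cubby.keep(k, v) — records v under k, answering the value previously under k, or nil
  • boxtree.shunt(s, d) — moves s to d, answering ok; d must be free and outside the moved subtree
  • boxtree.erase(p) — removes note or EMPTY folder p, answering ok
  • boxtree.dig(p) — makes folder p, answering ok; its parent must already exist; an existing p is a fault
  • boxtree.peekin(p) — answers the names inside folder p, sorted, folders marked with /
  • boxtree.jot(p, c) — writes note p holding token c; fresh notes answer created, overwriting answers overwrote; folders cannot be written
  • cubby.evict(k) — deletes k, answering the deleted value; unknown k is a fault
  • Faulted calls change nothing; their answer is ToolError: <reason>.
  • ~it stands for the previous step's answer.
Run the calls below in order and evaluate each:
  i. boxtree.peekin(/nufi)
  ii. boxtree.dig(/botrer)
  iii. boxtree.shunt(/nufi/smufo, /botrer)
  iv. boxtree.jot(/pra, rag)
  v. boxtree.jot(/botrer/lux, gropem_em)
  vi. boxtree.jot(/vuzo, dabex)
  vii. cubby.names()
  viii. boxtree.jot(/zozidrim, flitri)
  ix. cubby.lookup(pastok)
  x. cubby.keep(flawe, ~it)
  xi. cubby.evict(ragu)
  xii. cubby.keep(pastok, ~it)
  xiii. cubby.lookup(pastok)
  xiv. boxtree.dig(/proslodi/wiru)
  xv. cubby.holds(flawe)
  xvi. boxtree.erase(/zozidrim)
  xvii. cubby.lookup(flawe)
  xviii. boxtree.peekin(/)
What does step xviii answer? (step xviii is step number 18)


Answer: [botrer/, nufi/, pra, proslodi/, vuzo]

Derivation:
-- boxtree.peekin(p→/nufi) ~> [smufo]
-- boxtree.dig(p→/botrer) ~> ok
-- boxtree.shunt(s→/nufi/smufo, d→/botrer) ~> ToolError: exists
-- boxtree.jot(p→/pra, c→rag) ~> created
-- boxtree.jot(p→/botrer/lux, c→gropem_em) ~> created
-- boxtree.jot(p→/vuzo, c→dabex) ~> created
-- cubby.names() ~> [pastok, ragu]
-- boxtree.jot(p→/zozidrim, c→flitri) ~> overwrote
-- cubby.lookup(k→pastok) ~> draje
-- cubby.keep(k→flawe, v→~it) ~> nil
-- cubby.evict(k→ragu) ~> mind
-- cubby.keep(k→pastok, v→~it) ~> draje
-- cubby.lookup(k→pastok) ~> mind
-- boxtree.dig(p→/proslodi/wiru) ~> ok
-- cubby.holds(k→flawe) ~> yes
-- boxtree.erase(p→/zozidrim) ~> ok
-- cubby.lookup(k→flawe) ~> draje
-- boxtree.peekin(p→/) ~> [botrer/, nufi/, pra, proslodi/, vuzo]
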